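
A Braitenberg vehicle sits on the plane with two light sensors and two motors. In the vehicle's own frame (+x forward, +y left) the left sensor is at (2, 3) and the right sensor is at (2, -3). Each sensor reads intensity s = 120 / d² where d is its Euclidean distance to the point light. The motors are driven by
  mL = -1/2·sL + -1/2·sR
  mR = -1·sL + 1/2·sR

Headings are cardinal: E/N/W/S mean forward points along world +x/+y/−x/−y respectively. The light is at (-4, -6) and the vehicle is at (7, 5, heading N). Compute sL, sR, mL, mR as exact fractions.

120/233 24/73 -7176/17009 -5964/17009

left sensor world pos  = (4, 7); dL² = 233
right sensor world pos = (10, 7); dR² = 365
sL = 120/233 = 120/233
sR = 120/365 = 24/73
mL = -1/2·sL + -1/2·sR = -7176/17009
mR = -1·sL + 1/2·sR = -5964/17009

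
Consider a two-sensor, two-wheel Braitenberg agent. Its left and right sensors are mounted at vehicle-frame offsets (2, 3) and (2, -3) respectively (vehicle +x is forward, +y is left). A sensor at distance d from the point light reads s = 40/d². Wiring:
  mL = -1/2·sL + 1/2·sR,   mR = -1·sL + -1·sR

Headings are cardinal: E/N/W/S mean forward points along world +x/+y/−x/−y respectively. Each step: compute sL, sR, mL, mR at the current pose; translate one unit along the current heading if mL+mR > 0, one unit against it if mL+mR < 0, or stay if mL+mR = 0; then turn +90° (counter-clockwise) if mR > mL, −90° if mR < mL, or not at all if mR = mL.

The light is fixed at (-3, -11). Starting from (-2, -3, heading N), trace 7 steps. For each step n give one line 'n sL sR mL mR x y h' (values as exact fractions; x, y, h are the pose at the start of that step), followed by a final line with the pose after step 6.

n=0: pose=(-2,-3,N); sL=5/13, sR=10/29; mL=-15/754, mR=-275/377; mL+mR=-565/754 → advance -1; mR−mL=-535/754 → turn -1·90°
n=1: pose=(-2,-4,E); sL=40/109, sR=8/5; mL=336/545, mR=-1072/545; mL+mR=-736/545 → advance -1; mR−mL=-1408/545 → turn -1·90°
n=2: pose=(-3,-4,S); sL=20/17, sR=20/17; mL=0, mR=-40/17; mL+mR=-40/17 → advance -1; mR−mL=-40/17 → turn -1·90°
n=3: pose=(-3,-3,W); sL=40/29, sR=8/25; mL=-384/725, mR=-1232/725; mL+mR=-1616/725 → advance -1; mR−mL=-848/725 → turn -1·90°
n=4: pose=(-2,-3,N); sL=5/13, sR=10/29; mL=-15/754, mR=-275/377; mL+mR=-565/754 → advance -1; mR−mL=-535/754 → turn -1·90°
n=5: pose=(-2,-4,E); sL=40/109, sR=8/5; mL=336/545, mR=-1072/545; mL+mR=-736/545 → advance -1; mR−mL=-1408/545 → turn -1·90°
n=6: pose=(-3,-4,S); sL=20/17, sR=20/17; mL=0, mR=-40/17; mL+mR=-40/17 → advance -1; mR−mL=-40/17 → turn -1·90°

0 5/13 10/29 -15/754 -275/377 -2 -3 N
1 40/109 8/5 336/545 -1072/545 -2 -4 E
2 20/17 20/17 0 -40/17 -3 -4 S
3 40/29 8/25 -384/725 -1232/725 -3 -3 W
4 5/13 10/29 -15/754 -275/377 -2 -3 N
5 40/109 8/5 336/545 -1072/545 -2 -4 E
6 20/17 20/17 0 -40/17 -3 -4 S
final -3 -3 W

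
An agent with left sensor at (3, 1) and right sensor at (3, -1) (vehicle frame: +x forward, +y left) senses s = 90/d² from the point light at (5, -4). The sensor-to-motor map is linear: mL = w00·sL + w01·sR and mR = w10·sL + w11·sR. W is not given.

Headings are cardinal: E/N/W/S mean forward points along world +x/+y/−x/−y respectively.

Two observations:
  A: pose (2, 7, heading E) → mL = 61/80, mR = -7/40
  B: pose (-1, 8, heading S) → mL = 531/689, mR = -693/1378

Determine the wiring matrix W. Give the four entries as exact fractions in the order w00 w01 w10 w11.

1/2 1/2 -1 1/2

obs A: pose=(2,7,E) → sL=5/8, sR=9/10, mL=61/80, mR=-7/40
obs B: pose=(-1,8,S) → sL=45/53, sR=9/13, mL=531/689, mR=-693/1378
sensor matrix S = [[5/8, 9/10], [45/53, 9/13]]; det S = -1827/5512
solve [mL_A; mL_B] = S·[w00; w01] and [mR_A; mR_B] = S·[w10; w11]:
  w00 = 1/2, w01 = 1/2, w10 = -1, w11 = 1/2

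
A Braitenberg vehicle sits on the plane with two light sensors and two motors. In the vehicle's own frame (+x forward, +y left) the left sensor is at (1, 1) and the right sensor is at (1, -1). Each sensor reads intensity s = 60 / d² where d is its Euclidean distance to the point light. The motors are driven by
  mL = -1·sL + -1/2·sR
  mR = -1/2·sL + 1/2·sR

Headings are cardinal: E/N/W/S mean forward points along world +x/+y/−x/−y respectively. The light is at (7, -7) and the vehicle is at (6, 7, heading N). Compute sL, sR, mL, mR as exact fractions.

60/229 4/15 -1358/3435 8/3435

left sensor world pos  = (5, 8); dL² = 229
right sensor world pos = (7, 8); dR² = 225
sL = 60/229 = 60/229
sR = 60/225 = 4/15
mL = -1·sL + -1/2·sR = -1358/3435
mR = -1/2·sL + 1/2·sR = 8/3435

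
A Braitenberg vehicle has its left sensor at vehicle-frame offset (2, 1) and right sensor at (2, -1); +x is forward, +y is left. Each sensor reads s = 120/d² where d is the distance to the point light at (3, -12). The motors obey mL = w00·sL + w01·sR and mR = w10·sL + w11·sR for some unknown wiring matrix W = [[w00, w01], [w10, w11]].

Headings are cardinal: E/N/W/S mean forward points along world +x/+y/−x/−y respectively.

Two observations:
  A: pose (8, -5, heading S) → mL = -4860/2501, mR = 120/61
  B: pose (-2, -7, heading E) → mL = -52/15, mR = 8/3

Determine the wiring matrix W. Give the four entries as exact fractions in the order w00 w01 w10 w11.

1/2 -1 1 0

obs A: pose=(8,-5,S) → sL=120/61, sR=120/41, mL=-4860/2501, mR=120/61
obs B: pose=(-2,-7,E) → sL=8/3, sR=24/5, mL=-52/15, mR=8/3
sensor matrix S = [[120/61, 120/41], [8/3, 24/5]]; det S = 4096/2501
solve [mL_A; mL_B] = S·[w00; w01] and [mR_A; mR_B] = S·[w10; w11]:
  w00 = 1/2, w01 = -1, w10 = 1, w11 = 0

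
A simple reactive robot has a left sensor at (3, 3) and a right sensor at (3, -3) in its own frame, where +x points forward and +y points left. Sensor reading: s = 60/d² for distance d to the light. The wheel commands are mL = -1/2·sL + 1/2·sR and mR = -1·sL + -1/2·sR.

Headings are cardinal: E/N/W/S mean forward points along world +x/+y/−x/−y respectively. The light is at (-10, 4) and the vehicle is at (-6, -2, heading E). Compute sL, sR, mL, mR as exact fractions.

left sensor world pos  = (-3, 1); dL² = 58
right sensor world pos = (-3, -5); dR² = 130
sL = 60/58 = 30/29
sR = 60/130 = 6/13
mL = -1/2·sL + 1/2·sR = -108/377
mR = -1·sL + -1/2·sR = -477/377

30/29 6/13 -108/377 -477/377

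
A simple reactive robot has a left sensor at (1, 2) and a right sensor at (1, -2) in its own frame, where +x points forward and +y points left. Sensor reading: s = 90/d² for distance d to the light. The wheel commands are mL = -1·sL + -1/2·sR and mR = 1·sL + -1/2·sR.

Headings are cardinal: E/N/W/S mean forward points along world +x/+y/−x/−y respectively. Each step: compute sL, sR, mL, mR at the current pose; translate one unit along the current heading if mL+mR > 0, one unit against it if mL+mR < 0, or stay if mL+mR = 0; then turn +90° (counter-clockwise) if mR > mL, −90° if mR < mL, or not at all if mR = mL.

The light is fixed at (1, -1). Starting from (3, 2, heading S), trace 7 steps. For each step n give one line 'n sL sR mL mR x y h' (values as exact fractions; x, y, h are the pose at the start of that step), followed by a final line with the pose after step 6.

0 9/2 45/2 -63/4 -27/4 3 2 S
1 2 90/13 -71/13 -19/13 3 3 E
2 45/13 45/17 -2115/442 945/442 2 3 N
3 90 18/5 -459/5 441/5 2 2 W
4 9/2 45/2 -63/4 -27/4 3 2 S
5 2 90/13 -71/13 -19/13 3 3 E
6 45/13 45/17 -2115/442 945/442 2 3 N
final 2 2 W

n=0: pose=(3,2,S); sL=9/2, sR=45/2; mL=-63/4, mR=-27/4; mL+mR=-45/2 → advance -1; mR−mL=9 → turn +1·90°
n=1: pose=(3,3,E); sL=2, sR=90/13; mL=-71/13, mR=-19/13; mL+mR=-90/13 → advance -1; mR−mL=4 → turn +1·90°
n=2: pose=(2,3,N); sL=45/13, sR=45/17; mL=-2115/442, mR=945/442; mL+mR=-45/17 → advance -1; mR−mL=90/13 → turn +1·90°
n=3: pose=(2,2,W); sL=90, sR=18/5; mL=-459/5, mR=441/5; mL+mR=-18/5 → advance -1; mR−mL=180 → turn +1·90°
n=4: pose=(3,2,S); sL=9/2, sR=45/2; mL=-63/4, mR=-27/4; mL+mR=-45/2 → advance -1; mR−mL=9 → turn +1·90°
n=5: pose=(3,3,E); sL=2, sR=90/13; mL=-71/13, mR=-19/13; mL+mR=-90/13 → advance -1; mR−mL=4 → turn +1·90°
n=6: pose=(2,3,N); sL=45/13, sR=45/17; mL=-2115/442, mR=945/442; mL+mR=-45/17 → advance -1; mR−mL=90/13 → turn +1·90°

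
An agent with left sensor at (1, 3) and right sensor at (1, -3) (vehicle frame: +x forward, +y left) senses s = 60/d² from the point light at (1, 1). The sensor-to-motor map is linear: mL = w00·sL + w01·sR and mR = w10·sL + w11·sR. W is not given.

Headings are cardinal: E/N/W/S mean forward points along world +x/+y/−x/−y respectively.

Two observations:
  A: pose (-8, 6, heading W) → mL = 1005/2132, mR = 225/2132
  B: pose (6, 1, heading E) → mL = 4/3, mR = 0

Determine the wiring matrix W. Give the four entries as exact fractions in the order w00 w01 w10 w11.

1/2 1/2 1/2 -1/2

obs A: pose=(-8,6,W) → sL=15/26, sR=15/41, mL=1005/2132, mR=225/2132
obs B: pose=(6,1,E) → sL=4/3, sR=4/3, mL=4/3, mR=0
sensor matrix S = [[15/26, 15/41], [4/3, 4/3]]; det S = 150/533
solve [mL_A; mL_B] = S·[w00; w01] and [mR_A; mR_B] = S·[w10; w11]:
  w00 = 1/2, w01 = 1/2, w10 = 1/2, w11 = -1/2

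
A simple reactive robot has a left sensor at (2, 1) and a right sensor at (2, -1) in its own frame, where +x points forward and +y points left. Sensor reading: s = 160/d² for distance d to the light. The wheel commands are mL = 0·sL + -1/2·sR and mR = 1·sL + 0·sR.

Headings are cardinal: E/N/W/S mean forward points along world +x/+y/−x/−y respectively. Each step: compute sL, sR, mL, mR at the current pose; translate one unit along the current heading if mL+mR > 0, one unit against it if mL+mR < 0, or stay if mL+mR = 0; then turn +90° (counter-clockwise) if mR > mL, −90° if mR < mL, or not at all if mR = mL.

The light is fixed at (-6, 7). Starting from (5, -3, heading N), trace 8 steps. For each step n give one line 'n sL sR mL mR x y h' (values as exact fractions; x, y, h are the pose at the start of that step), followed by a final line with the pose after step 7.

n=0: pose=(5,-3,N); sL=40/41, sR=10/13; mL=-5/13, mR=40/41; mL+mR=315/533 → advance +1; mR−mL=725/533 → turn +1·90°
n=1: pose=(5,-2,W); sL=160/181, sR=32/29; mL=-16/29, mR=160/181; mL+mR=1744/5249 → advance +1; mR−mL=7536/5249 → turn +1·90°
n=2: pose=(4,-2,S); sL=80/121, sR=80/101; mL=-40/101, mR=80/121; mL+mR=3240/12221 → advance +1; mR−mL=12920/12221 → turn +1·90°
n=3: pose=(4,-3,E); sL=32/45, sR=32/53; mL=-16/53, mR=32/45; mL+mR=976/2385 → advance +1; mR−mL=2416/2385 → turn +1·90°
n=4: pose=(5,-3,N); sL=40/41, sR=10/13; mL=-5/13, mR=40/41; mL+mR=315/533 → advance +1; mR−mL=725/533 → turn +1·90°
n=5: pose=(5,-2,W); sL=160/181, sR=32/29; mL=-16/29, mR=160/181; mL+mR=1744/5249 → advance +1; mR−mL=7536/5249 → turn +1·90°
n=6: pose=(4,-2,S); sL=80/121, sR=80/101; mL=-40/101, mR=80/121; mL+mR=3240/12221 → advance +1; mR−mL=12920/12221 → turn +1·90°
n=7: pose=(4,-3,E); sL=32/45, sR=32/53; mL=-16/53, mR=32/45; mL+mR=976/2385 → advance +1; mR−mL=2416/2385 → turn +1·90°

0 40/41 10/13 -5/13 40/41 5 -3 N
1 160/181 32/29 -16/29 160/181 5 -2 W
2 80/121 80/101 -40/101 80/121 4 -2 S
3 32/45 32/53 -16/53 32/45 4 -3 E
4 40/41 10/13 -5/13 40/41 5 -3 N
5 160/181 32/29 -16/29 160/181 5 -2 W
6 80/121 80/101 -40/101 80/121 4 -2 S
7 32/45 32/53 -16/53 32/45 4 -3 E
final 5 -3 N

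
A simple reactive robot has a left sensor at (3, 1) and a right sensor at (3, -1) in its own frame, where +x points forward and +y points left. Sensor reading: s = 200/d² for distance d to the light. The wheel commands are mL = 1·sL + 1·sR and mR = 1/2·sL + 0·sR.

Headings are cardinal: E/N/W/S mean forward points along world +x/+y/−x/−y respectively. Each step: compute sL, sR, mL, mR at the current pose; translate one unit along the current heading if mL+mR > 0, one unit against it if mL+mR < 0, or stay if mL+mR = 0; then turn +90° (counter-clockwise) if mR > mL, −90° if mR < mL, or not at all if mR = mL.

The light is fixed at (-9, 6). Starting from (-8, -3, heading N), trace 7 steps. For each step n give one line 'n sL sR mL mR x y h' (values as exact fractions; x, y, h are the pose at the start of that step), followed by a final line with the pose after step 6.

0 50/9 5 95/9 25/9 -8 -3 N
1 40/13 200/97 6480/1261 20/13 -8 -2 E
2 20/13 100/61 2520/793 10/13 -7 -2 S
3 200/101 40/13 6640/1313 100/101 -7 -3 W
4 50/9 5 95/9 25/9 -8 -3 N
5 40/13 200/97 6480/1261 20/13 -8 -2 E
6 20/13 100/61 2520/793 10/13 -7 -2 S
final -7 -3 W

n=0: pose=(-8,-3,N); sL=50/9, sR=5; mL=95/9, mR=25/9; mL+mR=40/3 → advance +1; mR−mL=-70/9 → turn -1·90°
n=1: pose=(-8,-2,E); sL=40/13, sR=200/97; mL=6480/1261, mR=20/13; mL+mR=8420/1261 → advance +1; mR−mL=-4540/1261 → turn -1·90°
n=2: pose=(-7,-2,S); sL=20/13, sR=100/61; mL=2520/793, mR=10/13; mL+mR=3130/793 → advance +1; mR−mL=-1910/793 → turn -1·90°
n=3: pose=(-7,-3,W); sL=200/101, sR=40/13; mL=6640/1313, mR=100/101; mL+mR=7940/1313 → advance +1; mR−mL=-5340/1313 → turn -1·90°
n=4: pose=(-8,-3,N); sL=50/9, sR=5; mL=95/9, mR=25/9; mL+mR=40/3 → advance +1; mR−mL=-70/9 → turn -1·90°
n=5: pose=(-8,-2,E); sL=40/13, sR=200/97; mL=6480/1261, mR=20/13; mL+mR=8420/1261 → advance +1; mR−mL=-4540/1261 → turn -1·90°
n=6: pose=(-7,-2,S); sL=20/13, sR=100/61; mL=2520/793, mR=10/13; mL+mR=3130/793 → advance +1; mR−mL=-1910/793 → turn -1·90°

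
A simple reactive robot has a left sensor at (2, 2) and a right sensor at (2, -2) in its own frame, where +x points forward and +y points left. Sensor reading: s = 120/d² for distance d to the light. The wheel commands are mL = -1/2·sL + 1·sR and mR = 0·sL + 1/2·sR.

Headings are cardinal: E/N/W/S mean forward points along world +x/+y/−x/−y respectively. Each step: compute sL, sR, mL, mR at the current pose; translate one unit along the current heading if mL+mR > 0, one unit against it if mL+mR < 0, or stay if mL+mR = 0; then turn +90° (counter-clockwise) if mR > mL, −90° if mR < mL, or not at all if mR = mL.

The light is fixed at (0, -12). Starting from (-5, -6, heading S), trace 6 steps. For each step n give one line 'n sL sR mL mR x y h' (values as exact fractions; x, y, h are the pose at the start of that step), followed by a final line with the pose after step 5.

0 24/5 24/13 -36/65 12/13 -5 -6 S
1 60/29 20/3 490/87 10/3 -5 -7 E
2 120/13 8/3 -76/39 4/3 -4 -7 S
3 30/17 6 87/17 3 -4 -6 E
4 120/17 120/41 -420/697 60/41 -3 -6 S
5 12/5 12 54/5 6 -3 -7 E
final -2 -7 S

n=0: pose=(-5,-6,S); sL=24/5, sR=24/13; mL=-36/65, mR=12/13; mL+mR=24/65 → advance +1; mR−mL=96/65 → turn +1·90°
n=1: pose=(-5,-7,E); sL=60/29, sR=20/3; mL=490/87, mR=10/3; mL+mR=260/29 → advance +1; mR−mL=-200/87 → turn -1·90°
n=2: pose=(-4,-7,S); sL=120/13, sR=8/3; mL=-76/39, mR=4/3; mL+mR=-8/13 → advance -1; mR−mL=128/39 → turn +1·90°
n=3: pose=(-4,-6,E); sL=30/17, sR=6; mL=87/17, mR=3; mL+mR=138/17 → advance +1; mR−mL=-36/17 → turn -1·90°
n=4: pose=(-3,-6,S); sL=120/17, sR=120/41; mL=-420/697, mR=60/41; mL+mR=600/697 → advance +1; mR−mL=1440/697 → turn +1·90°
n=5: pose=(-3,-7,E); sL=12/5, sR=12; mL=54/5, mR=6; mL+mR=84/5 → advance +1; mR−mL=-24/5 → turn -1·90°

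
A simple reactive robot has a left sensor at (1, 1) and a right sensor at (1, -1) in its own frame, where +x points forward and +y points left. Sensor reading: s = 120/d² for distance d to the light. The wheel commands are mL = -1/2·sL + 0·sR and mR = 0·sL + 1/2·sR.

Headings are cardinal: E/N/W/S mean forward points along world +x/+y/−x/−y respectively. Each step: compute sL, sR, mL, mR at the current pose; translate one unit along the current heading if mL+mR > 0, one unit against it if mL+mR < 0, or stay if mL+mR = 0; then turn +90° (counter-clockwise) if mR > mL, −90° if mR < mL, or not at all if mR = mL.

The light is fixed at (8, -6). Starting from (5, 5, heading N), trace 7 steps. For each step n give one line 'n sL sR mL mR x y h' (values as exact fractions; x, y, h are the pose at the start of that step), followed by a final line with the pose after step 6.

0 3/4 30/37 -3/8 15/37 5 5 N
1 120/137 24/37 -60/137 12/37 5 6 W
2 60/61 12/13 -30/61 6/13 6 6 S
3 120/197 24/29 -60/197 12/29 6 7 E
4 3/5 30/49 -3/10 15/49 7 7 N
5 120/173 120/229 -60/173 60/229 7 8 W
6 12/17 12/17 -6/17 6/17 8 8 S
final 8 8 E

n=0: pose=(5,5,N); sL=3/4, sR=30/37; mL=-3/8, mR=15/37; mL+mR=9/296 → advance +1; mR−mL=231/296 → turn +1·90°
n=1: pose=(5,6,W); sL=120/137, sR=24/37; mL=-60/137, mR=12/37; mL+mR=-576/5069 → advance -1; mR−mL=3864/5069 → turn +1·90°
n=2: pose=(6,6,S); sL=60/61, sR=12/13; mL=-30/61, mR=6/13; mL+mR=-24/793 → advance -1; mR−mL=756/793 → turn +1·90°
n=3: pose=(6,7,E); sL=120/197, sR=24/29; mL=-60/197, mR=12/29; mL+mR=624/5713 → advance +1; mR−mL=4104/5713 → turn +1·90°
n=4: pose=(7,7,N); sL=3/5, sR=30/49; mL=-3/10, mR=15/49; mL+mR=3/490 → advance +1; mR−mL=297/490 → turn +1·90°
n=5: pose=(7,8,W); sL=120/173, sR=120/229; mL=-60/173, mR=60/229; mL+mR=-3360/39617 → advance -1; mR−mL=24120/39617 → turn +1·90°
n=6: pose=(8,8,S); sL=12/17, sR=12/17; mL=-6/17, mR=6/17; mL+mR=0 → advance +0; mR−mL=12/17 → turn +1·90°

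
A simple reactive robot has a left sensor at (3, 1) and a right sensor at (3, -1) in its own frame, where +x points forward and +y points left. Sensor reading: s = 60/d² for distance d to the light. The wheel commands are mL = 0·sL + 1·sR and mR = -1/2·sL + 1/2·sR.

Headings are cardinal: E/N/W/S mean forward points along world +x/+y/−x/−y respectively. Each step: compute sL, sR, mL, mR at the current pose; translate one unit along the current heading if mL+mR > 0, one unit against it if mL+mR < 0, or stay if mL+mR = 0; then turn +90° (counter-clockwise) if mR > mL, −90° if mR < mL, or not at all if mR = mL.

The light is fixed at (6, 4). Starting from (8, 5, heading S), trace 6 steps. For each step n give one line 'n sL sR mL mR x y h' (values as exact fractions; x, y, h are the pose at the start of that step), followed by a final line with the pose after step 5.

n=0: pose=(8,5,S); sL=60/13, sR=12; mL=12, mR=48/13; mL+mR=204/13 → advance +1; mR−mL=-108/13 → turn -1·90°
n=1: pose=(8,4,W); sL=30, sR=30; mL=30, mR=0; mL+mR=30 → advance +1; mR−mL=-30 → turn -1·90°
n=2: pose=(7,4,N); sL=20/3, sR=60/13; mL=60/13, mR=-40/39; mL+mR=140/39 → advance +1; mR−mL=-220/39 → turn -1·90°
n=3: pose=(7,5,E); sL=3, sR=15/4; mL=15/4, mR=3/8; mL+mR=33/8 → advance +1; mR−mL=-27/8 → turn -1·90°
n=4: pose=(8,5,S); sL=60/13, sR=12; mL=12, mR=48/13; mL+mR=204/13 → advance +1; mR−mL=-108/13 → turn -1·90°
n=5: pose=(8,4,W); sL=30, sR=30; mL=30, mR=0; mL+mR=30 → advance +1; mR−mL=-30 → turn -1·90°

0 60/13 12 12 48/13 8 5 S
1 30 30 30 0 8 4 W
2 20/3 60/13 60/13 -40/39 7 4 N
3 3 15/4 15/4 3/8 7 5 E
4 60/13 12 12 48/13 8 5 S
5 30 30 30 0 8 4 W
final 7 4 N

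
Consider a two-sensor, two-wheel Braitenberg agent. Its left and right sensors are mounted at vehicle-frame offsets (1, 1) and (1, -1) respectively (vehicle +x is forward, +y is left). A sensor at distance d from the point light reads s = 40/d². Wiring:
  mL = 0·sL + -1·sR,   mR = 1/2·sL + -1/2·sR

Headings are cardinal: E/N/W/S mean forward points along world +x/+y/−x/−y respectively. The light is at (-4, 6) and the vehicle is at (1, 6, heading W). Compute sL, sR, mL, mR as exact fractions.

left sensor world pos  = (0, 5); dL² = 17
right sensor world pos = (0, 7); dR² = 17
sL = 40/17 = 40/17
sR = 40/17 = 40/17
mL = 0·sL + -1·sR = -40/17
mR = 1/2·sL + -1/2·sR = 0

40/17 40/17 -40/17 0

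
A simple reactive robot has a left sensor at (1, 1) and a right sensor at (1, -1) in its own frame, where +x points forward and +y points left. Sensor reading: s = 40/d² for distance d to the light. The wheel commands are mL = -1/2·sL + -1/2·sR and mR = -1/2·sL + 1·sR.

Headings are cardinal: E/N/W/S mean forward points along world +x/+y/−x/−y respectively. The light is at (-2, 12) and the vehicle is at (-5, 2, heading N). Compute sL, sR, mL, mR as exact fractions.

40/97 8/17 -728/1649 436/1649

left sensor world pos  = (-6, 3); dL² = 97
right sensor world pos = (-4, 3); dR² = 85
sL = 40/97 = 40/97
sR = 40/85 = 8/17
mL = -1/2·sL + -1/2·sR = -728/1649
mR = -1/2·sL + 1·sR = 436/1649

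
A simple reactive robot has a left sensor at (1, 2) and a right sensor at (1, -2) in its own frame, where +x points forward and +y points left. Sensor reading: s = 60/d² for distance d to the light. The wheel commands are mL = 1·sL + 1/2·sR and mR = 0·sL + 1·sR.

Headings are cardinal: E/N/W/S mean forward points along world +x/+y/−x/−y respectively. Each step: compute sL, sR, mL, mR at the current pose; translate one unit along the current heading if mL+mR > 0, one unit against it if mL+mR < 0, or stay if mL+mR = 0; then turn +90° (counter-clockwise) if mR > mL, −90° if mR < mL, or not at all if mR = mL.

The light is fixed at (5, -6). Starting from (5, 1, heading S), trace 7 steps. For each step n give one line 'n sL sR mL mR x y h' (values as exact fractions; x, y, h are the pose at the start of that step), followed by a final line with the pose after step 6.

0 3/2 3/2 9/4 3/2 5 1 S
1 60/17 12/13 882/221 12/13 5 0 W
2 30/29 6/5 237/145 6/5 4 0 N
3 20/27 12/5 262/135 12/5 4 1 E
4 15/17 15/17 45/34 15/17 5 1 N
5 60/101 60/37 5250/3737 60/37 5 2 E
6 30/41 2/3 131/123 2/3 6 2 N
final 6 3 E

n=0: pose=(5,1,S); sL=3/2, sR=3/2; mL=9/4, mR=3/2; mL+mR=15/4 → advance +1; mR−mL=-3/4 → turn -1·90°
n=1: pose=(5,0,W); sL=60/17, sR=12/13; mL=882/221, mR=12/13; mL+mR=1086/221 → advance +1; mR−mL=-678/221 → turn -1·90°
n=2: pose=(4,0,N); sL=30/29, sR=6/5; mL=237/145, mR=6/5; mL+mR=411/145 → advance +1; mR−mL=-63/145 → turn -1·90°
n=3: pose=(4,1,E); sL=20/27, sR=12/5; mL=262/135, mR=12/5; mL+mR=586/135 → advance +1; mR−mL=62/135 → turn +1·90°
n=4: pose=(5,1,N); sL=15/17, sR=15/17; mL=45/34, mR=15/17; mL+mR=75/34 → advance +1; mR−mL=-15/34 → turn -1·90°
n=5: pose=(5,2,E); sL=60/101, sR=60/37; mL=5250/3737, mR=60/37; mL+mR=11310/3737 → advance +1; mR−mL=810/3737 → turn +1·90°
n=6: pose=(6,2,N); sL=30/41, sR=2/3; mL=131/123, mR=2/3; mL+mR=71/41 → advance +1; mR−mL=-49/123 → turn -1·90°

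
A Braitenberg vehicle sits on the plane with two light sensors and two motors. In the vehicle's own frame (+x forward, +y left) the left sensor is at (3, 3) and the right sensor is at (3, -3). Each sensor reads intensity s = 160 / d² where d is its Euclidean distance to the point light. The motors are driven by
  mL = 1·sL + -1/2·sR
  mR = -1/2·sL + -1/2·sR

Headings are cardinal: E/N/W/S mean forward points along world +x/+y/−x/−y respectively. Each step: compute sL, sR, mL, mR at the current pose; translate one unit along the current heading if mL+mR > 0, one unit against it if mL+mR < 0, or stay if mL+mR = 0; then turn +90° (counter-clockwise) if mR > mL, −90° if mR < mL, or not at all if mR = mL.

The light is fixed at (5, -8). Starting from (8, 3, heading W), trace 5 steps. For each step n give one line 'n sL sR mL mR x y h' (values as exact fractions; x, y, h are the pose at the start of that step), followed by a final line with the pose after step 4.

n=0: pose=(8,3,W); sL=5/2, sR=40/49; mL=205/98, mR=-325/196; mL+mR=85/196 → advance +1; mR−mL=-15/4 → turn -1·90°
n=1: pose=(7,3,N); sL=160/197, sR=160/221; mL=19600/43537, mR=-33440/43537; mL+mR=-13840/43537 → advance -1; mR−mL=-240/197 → turn -1·90°
n=2: pose=(7,2,E); sL=80/97, sR=80/37; mL=-920/3589, mR=-5360/3589; mL+mR=-6280/3589 → advance -1; mR−mL=-120/97 → turn -1·90°
n=3: pose=(6,2,S); sL=32/13, sR=160/53; mL=656/689, mR=-1888/689; mL+mR=-1232/689 → advance -1; mR−mL=-48/13 → turn -1·90°
n=4: pose=(6,3,W); sL=40/17, sR=4/5; mL=166/85, mR=-134/85; mL+mR=32/85 → advance +1; mR−mL=-60/17 → turn -1·90°

0 5/2 40/49 205/98 -325/196 8 3 W
1 160/197 160/221 19600/43537 -33440/43537 7 3 N
2 80/97 80/37 -920/3589 -5360/3589 7 2 E
3 32/13 160/53 656/689 -1888/689 6 2 S
4 40/17 4/5 166/85 -134/85 6 3 W
final 5 3 N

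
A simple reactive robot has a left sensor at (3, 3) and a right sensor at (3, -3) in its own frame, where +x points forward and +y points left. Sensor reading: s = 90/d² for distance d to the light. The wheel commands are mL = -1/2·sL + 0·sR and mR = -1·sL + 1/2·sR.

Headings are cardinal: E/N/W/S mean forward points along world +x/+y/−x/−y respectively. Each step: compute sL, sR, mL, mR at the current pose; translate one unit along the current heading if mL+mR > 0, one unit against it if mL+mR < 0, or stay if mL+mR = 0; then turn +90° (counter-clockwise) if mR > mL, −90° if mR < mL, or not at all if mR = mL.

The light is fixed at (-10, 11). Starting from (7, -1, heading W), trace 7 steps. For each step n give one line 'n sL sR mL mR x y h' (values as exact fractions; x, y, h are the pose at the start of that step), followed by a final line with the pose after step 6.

0 90/421 90/277 -45/421 -5985/116617 7 -1 W
1 5/37 1/5 -5/74 -13/370 8 -1 S
2 18/101 90/637 -9/101 -6921/64337 8 0 E
3 45/298 45/196 -45/596 -2115/58408 7 0 S
4 90/449 90/569 -45/449 -31005/255481 7 1 E
5 9/53 45/169 -9/106 -657/17914 6 1 S
6 90/397 18/101 -45/397 -5517/40097 6 2 E
final 5 2 S

n=0: pose=(7,-1,W); sL=90/421, sR=90/277; mL=-45/421, mR=-5985/116617; mL+mR=-18450/116617 → advance -1; mR−mL=6480/116617 → turn +1·90°
n=1: pose=(8,-1,S); sL=5/37, sR=1/5; mL=-5/74, mR=-13/370; mL+mR=-19/185 → advance -1; mR−mL=6/185 → turn +1·90°
n=2: pose=(8,0,E); sL=18/101, sR=90/637; mL=-9/101, mR=-6921/64337; mL+mR=-12654/64337 → advance -1; mR−mL=-1188/64337 → turn -1·90°
n=3: pose=(7,0,S); sL=45/298, sR=45/196; mL=-45/596, mR=-2115/58408; mL+mR=-6525/58408 → advance -1; mR−mL=2295/58408 → turn +1·90°
n=4: pose=(7,1,E); sL=90/449, sR=90/569; mL=-45/449, mR=-31005/255481; mL+mR=-56610/255481 → advance -1; mR−mL=-5400/255481 → turn -1·90°
n=5: pose=(6,1,S); sL=9/53, sR=45/169; mL=-9/106, mR=-657/17914; mL+mR=-1089/8957 → advance -1; mR−mL=432/8957 → turn +1·90°
n=6: pose=(6,2,E); sL=90/397, sR=18/101; mL=-45/397, mR=-5517/40097; mL+mR=-10062/40097 → advance -1; mR−mL=-972/40097 → turn -1·90°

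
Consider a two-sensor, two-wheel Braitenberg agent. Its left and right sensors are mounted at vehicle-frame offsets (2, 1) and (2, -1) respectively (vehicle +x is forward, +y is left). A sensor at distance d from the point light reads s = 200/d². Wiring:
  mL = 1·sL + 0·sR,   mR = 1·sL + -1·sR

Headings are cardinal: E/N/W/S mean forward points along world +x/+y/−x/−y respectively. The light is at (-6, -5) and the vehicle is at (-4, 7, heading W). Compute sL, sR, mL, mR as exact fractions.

200/121 200/169 200/121 9600/20449

left sensor world pos  = (-6, 6); dL² = 121
right sensor world pos = (-6, 8); dR² = 169
sL = 200/121 = 200/121
sR = 200/169 = 200/169
mL = 1·sL + 0·sR = 200/121
mR = 1·sL + -1·sR = 9600/20449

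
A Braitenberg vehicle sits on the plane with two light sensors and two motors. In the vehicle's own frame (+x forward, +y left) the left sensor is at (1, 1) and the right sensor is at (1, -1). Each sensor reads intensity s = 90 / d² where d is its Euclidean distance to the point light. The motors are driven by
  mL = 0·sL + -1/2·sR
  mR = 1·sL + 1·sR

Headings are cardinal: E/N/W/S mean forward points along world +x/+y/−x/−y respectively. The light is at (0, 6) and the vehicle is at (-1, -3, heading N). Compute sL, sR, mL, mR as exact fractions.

45/34 45/32 -45/64 1485/544

left sensor world pos  = (-2, -2); dL² = 68
right sensor world pos = (0, -2); dR² = 64
sL = 90/68 = 45/34
sR = 90/64 = 45/32
mL = 0·sL + -1/2·sR = -45/64
mR = 1·sL + 1·sR = 1485/544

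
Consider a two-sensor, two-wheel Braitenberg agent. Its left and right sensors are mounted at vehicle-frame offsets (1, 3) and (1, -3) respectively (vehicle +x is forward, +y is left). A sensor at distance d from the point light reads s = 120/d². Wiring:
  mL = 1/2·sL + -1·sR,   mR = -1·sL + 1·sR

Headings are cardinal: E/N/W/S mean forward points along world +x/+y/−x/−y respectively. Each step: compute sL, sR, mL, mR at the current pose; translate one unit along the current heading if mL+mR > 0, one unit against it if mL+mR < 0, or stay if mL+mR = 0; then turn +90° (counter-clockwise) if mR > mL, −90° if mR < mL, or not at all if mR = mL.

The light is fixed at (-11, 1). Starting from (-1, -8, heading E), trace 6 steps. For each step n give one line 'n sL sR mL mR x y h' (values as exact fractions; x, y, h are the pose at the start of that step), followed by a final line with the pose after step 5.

n=0: pose=(-1,-8,E); sL=120/157, sR=24/53; mL=-588/8321, mR=-2592/8321; mL+mR=-60/157 → advance -1; mR−mL=-2004/8321 → turn -1·90°
n=1: pose=(-2,-8,S); sL=30/61, sR=15/17; mL=-660/1037, mR=405/1037; mL+mR=-15/61 → advance -1; mR−mL=1065/1037 → turn +1·90°
n=2: pose=(-2,-7,E); sL=24/25, sR=120/221; mL=-348/5525, mR=-2304/5525; mL+mR=-12/25 → advance -1; mR−mL=-1956/5525 → turn -1·90°
n=3: pose=(-3,-7,S); sL=60/101, sR=60/53; mL=-4470/5353, mR=2880/5353; mL+mR=-30/101 → advance -1; mR−mL=7350/5353 → turn +1·90°
n=4: pose=(-3,-6,E); sL=120/97, sR=120/181; mL=-780/17557, mR=-10080/17557; mL+mR=-60/97 → advance -1; mR−mL=-9300/17557 → turn -1·90°
n=5: pose=(-4,-6,S); sL=30/41, sR=3/2; mL=-93/82, mR=63/82; mL+mR=-15/41 → advance -1; mR−mL=78/41 → turn +1·90°

0 120/157 24/53 -588/8321 -2592/8321 -1 -8 E
1 30/61 15/17 -660/1037 405/1037 -2 -8 S
2 24/25 120/221 -348/5525 -2304/5525 -2 -7 E
3 60/101 60/53 -4470/5353 2880/5353 -3 -7 S
4 120/97 120/181 -780/17557 -10080/17557 -3 -6 E
5 30/41 3/2 -93/82 63/82 -4 -6 S
final -4 -5 E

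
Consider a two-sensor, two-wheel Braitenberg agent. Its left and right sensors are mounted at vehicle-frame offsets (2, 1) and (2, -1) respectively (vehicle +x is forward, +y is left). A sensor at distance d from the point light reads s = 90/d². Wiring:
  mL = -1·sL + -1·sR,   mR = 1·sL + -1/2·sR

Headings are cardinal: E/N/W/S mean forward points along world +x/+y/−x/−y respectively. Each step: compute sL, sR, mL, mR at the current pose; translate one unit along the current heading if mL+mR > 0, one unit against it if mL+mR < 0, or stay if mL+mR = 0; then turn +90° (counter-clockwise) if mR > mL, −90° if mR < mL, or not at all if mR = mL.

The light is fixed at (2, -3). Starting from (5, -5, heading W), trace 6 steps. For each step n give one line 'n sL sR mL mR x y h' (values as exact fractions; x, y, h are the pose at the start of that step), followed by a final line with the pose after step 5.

0 9 45 -54 -27/2 5 -5 W
1 90/41 18/5 -1188/205 81/205 6 -5 S
2 5/2 9/4 -19/4 11/8 6 -4 E
3 18 90/17 -396/17 261/17 5 -4 N
4 9 45 -54 -27/2 5 -5 W
5 90/41 18/5 -1188/205 81/205 6 -5 S
final 6 -4 E

n=0: pose=(5,-5,W); sL=9, sR=45; mL=-54, mR=-27/2; mL+mR=-135/2 → advance -1; mR−mL=81/2 → turn +1·90°
n=1: pose=(6,-5,S); sL=90/41, sR=18/5; mL=-1188/205, mR=81/205; mL+mR=-27/5 → advance -1; mR−mL=1269/205 → turn +1·90°
n=2: pose=(6,-4,E); sL=5/2, sR=9/4; mL=-19/4, mR=11/8; mL+mR=-27/8 → advance -1; mR−mL=49/8 → turn +1·90°
n=3: pose=(5,-4,N); sL=18, sR=90/17; mL=-396/17, mR=261/17; mL+mR=-135/17 → advance -1; mR−mL=657/17 → turn +1·90°
n=4: pose=(5,-5,W); sL=9, sR=45; mL=-54, mR=-27/2; mL+mR=-135/2 → advance -1; mR−mL=81/2 → turn +1·90°
n=5: pose=(6,-5,S); sL=90/41, sR=18/5; mL=-1188/205, mR=81/205; mL+mR=-27/5 → advance -1; mR−mL=1269/205 → turn +1·90°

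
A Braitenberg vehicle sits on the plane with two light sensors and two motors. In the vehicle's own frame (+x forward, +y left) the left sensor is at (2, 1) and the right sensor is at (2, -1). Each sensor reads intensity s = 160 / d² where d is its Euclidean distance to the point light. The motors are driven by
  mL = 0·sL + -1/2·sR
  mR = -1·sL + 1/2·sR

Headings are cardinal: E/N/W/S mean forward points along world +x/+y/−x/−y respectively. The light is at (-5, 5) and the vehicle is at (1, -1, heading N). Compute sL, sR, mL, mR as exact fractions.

160/41 32/13 -16/13 -1424/533

left sensor world pos  = (0, 1); dL² = 41
right sensor world pos = (2, 1); dR² = 65
sL = 160/41 = 160/41
sR = 160/65 = 32/13
mL = 0·sL + -1/2·sR = -16/13
mR = -1·sL + 1/2·sR = -1424/533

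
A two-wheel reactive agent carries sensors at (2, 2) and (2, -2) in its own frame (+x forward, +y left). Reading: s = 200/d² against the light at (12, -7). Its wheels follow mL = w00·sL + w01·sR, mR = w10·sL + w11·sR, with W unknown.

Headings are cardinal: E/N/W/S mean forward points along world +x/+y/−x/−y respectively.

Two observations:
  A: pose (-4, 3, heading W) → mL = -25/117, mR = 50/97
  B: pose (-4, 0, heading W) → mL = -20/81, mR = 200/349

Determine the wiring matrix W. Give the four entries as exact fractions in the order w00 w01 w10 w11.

obs A: pose=(-4,3,W) → sL=50/97, sR=50/117, mL=-25/117, mR=50/97
obs B: pose=(-4,0,W) → sL=200/349, sR=40/81, mL=-20/81, mR=200/349
sensor matrix S = [[50/97, 50/117], [200/349, 40/81]]; det S = 344000/35647209
solve [mL_A; mL_B] = S·[w00; w01] and [mR_A; mR_B] = S·[w10; w11]:
  w00 = 0, w01 = -1/2, w10 = 1, w11 = 0

0 -1/2 1 0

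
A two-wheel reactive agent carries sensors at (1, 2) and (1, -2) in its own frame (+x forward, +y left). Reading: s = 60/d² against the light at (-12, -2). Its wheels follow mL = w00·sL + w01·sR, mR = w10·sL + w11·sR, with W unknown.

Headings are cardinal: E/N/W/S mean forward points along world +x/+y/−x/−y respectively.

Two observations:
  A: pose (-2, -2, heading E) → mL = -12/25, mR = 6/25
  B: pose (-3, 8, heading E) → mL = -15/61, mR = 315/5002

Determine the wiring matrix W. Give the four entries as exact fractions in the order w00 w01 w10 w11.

-1 0 1 -1/2

obs A: pose=(-2,-2,E) → sL=12/25, sR=12/25, mL=-12/25, mR=6/25
obs B: pose=(-3,8,E) → sL=15/61, sR=15/41, mL=-15/61, mR=315/5002
sensor matrix S = [[12/25, 12/25], [15/61, 15/41]]; det S = 144/2501
solve [mL_A; mL_B] = S·[w00; w01] and [mR_A; mR_B] = S·[w10; w11]:
  w00 = -1, w01 = 0, w10 = 1, w11 = -1/2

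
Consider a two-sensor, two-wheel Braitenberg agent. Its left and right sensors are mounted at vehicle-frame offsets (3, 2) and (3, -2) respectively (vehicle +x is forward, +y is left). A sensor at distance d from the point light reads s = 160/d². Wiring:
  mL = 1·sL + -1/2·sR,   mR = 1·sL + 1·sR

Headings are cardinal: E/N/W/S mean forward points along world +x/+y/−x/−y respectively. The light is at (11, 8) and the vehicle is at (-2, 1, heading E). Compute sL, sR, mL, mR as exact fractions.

left sensor world pos  = (1, 3); dL² = 125
right sensor world pos = (1, -1); dR² = 181
sL = 160/125 = 32/25
sR = 160/181 = 160/181
mL = 1·sL + -1/2·sR = 3792/4525
mR = 1·sL + 1·sR = 9792/4525

32/25 160/181 3792/4525 9792/4525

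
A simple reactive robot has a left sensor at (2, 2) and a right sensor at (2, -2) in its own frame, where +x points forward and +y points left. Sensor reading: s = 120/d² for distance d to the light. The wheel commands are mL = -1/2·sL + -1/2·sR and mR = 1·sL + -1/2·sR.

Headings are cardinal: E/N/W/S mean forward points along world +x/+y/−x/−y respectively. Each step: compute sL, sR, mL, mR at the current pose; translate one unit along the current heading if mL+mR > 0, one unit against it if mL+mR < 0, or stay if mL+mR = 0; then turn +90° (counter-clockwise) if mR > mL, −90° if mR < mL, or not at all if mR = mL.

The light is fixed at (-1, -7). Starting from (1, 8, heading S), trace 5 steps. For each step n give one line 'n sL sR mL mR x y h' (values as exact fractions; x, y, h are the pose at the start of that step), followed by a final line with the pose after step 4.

0 24/37 120/169 -4248/6253 1836/6253 1 8 S
1 6/17 30/53 -414/901 63/901 1 9 E
2 24/65 40/111 -2632/7215 1364/7215 0 9 N
3 12/17 12/29 -276/493 246/493 0 8 W
4 24/37 120/169 -4248/6253 1836/6253 1 8 S
final 1 9 E

n=0: pose=(1,8,S); sL=24/37, sR=120/169; mL=-4248/6253, mR=1836/6253; mL+mR=-2412/6253 → advance -1; mR−mL=36/37 → turn +1·90°
n=1: pose=(1,9,E); sL=6/17, sR=30/53; mL=-414/901, mR=63/901; mL+mR=-351/901 → advance -1; mR−mL=9/17 → turn +1·90°
n=2: pose=(0,9,N); sL=24/65, sR=40/111; mL=-2632/7215, mR=1364/7215; mL+mR=-1268/7215 → advance -1; mR−mL=36/65 → turn +1·90°
n=3: pose=(0,8,W); sL=12/17, sR=12/29; mL=-276/493, mR=246/493; mL+mR=-30/493 → advance -1; mR−mL=18/17 → turn +1·90°
n=4: pose=(1,8,S); sL=24/37, sR=120/169; mL=-4248/6253, mR=1836/6253; mL+mR=-2412/6253 → advance -1; mR−mL=36/37 → turn +1·90°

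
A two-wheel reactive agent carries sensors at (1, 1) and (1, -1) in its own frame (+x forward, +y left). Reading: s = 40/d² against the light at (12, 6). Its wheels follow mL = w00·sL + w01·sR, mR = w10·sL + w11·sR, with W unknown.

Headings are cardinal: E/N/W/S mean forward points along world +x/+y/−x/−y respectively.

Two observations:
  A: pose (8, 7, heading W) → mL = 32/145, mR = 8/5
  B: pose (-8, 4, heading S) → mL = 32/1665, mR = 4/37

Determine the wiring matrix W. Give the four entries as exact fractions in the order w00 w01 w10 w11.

1 -1 1 0

obs A: pose=(8,7,W) → sL=8/5, sR=40/29, mL=32/145, mR=8/5
obs B: pose=(-8,4,S) → sL=4/37, sR=4/45, mL=32/1665, mR=4/37
sensor matrix S = [[8/5, 40/29], [4/37, 4/45]]; det S = -1664/241425
solve [mL_A; mL_B] = S·[w00; w01] and [mR_A; mR_B] = S·[w10; w11]:
  w00 = 1, w01 = -1, w10 = 1, w11 = 0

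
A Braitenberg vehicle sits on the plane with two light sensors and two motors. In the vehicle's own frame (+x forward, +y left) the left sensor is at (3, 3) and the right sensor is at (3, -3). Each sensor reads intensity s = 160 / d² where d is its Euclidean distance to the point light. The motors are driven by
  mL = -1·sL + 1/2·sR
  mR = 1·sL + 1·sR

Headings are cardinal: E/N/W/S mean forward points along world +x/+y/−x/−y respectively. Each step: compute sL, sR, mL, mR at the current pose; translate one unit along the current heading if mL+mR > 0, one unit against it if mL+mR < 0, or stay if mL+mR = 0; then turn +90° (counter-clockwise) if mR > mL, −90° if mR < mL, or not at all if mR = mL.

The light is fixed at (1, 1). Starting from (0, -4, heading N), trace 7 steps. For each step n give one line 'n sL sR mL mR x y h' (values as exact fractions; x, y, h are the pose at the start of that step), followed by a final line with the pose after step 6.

n=0: pose=(0,-4,N); sL=8, sR=20; mL=2, mR=28; mL+mR=30 → advance +1; mR−mL=26 → turn +1·90°
n=1: pose=(0,-3,W); sL=32/13, sR=160/17; mL=496/221, mR=2624/221; mL+mR=240/17 → advance +1; mR−mL=2128/221 → turn +1·90°
n=2: pose=(-1,-3,S); sL=16/5, sR=80/37; mL=-392/185, mR=992/185; mL+mR=120/37 → advance +1; mR−mL=1384/185 → turn +1·90°
n=3: pose=(-1,-4,E); sL=32, sR=32/13; mL=-400/13, mR=448/13; mL+mR=48/13 → advance +1; mR−mL=848/13 → turn +1·90°
n=4: pose=(0,-4,N); sL=8, sR=20; mL=2, mR=28; mL+mR=30 → advance +1; mR−mL=26 → turn +1·90°
n=5: pose=(0,-3,W); sL=32/13, sR=160/17; mL=496/221, mR=2624/221; mL+mR=240/17 → advance +1; mR−mL=2128/221 → turn +1·90°
n=6: pose=(-1,-3,S); sL=16/5, sR=80/37; mL=-392/185, mR=992/185; mL+mR=120/37 → advance +1; mR−mL=1384/185 → turn +1·90°

0 8 20 2 28 0 -4 N
1 32/13 160/17 496/221 2624/221 0 -3 W
2 16/5 80/37 -392/185 992/185 -1 -3 S
3 32 32/13 -400/13 448/13 -1 -4 E
4 8 20 2 28 0 -4 N
5 32/13 160/17 496/221 2624/221 0 -3 W
6 16/5 80/37 -392/185 992/185 -1 -3 S
final -1 -4 E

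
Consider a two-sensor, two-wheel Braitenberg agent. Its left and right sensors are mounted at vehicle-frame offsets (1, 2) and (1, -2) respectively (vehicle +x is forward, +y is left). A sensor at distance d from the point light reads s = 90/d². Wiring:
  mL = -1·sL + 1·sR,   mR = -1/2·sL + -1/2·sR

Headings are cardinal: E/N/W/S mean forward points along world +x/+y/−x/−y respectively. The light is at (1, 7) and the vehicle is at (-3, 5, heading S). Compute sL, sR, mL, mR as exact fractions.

left sensor world pos  = (-1, 4); dL² = 13
right sensor world pos = (-5, 4); dR² = 45
sL = 90/13 = 90/13
sR = 90/45 = 2
mL = -1·sL + 1·sR = -64/13
mR = -1/2·sL + -1/2·sR = -58/13

90/13 2 -64/13 -58/13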